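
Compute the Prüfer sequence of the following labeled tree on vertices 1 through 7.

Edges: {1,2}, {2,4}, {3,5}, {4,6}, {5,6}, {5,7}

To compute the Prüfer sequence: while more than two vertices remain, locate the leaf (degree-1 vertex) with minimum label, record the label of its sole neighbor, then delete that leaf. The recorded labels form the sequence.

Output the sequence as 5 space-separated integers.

Step 1: leaves = {1,3,7}. Remove smallest leaf 1, emit neighbor 2.
Step 2: leaves = {2,3,7}. Remove smallest leaf 2, emit neighbor 4.
Step 3: leaves = {3,4,7}. Remove smallest leaf 3, emit neighbor 5.
Step 4: leaves = {4,7}. Remove smallest leaf 4, emit neighbor 6.
Step 5: leaves = {6,7}. Remove smallest leaf 6, emit neighbor 5.
Done: 2 vertices remain (5, 7). Sequence = [2 4 5 6 5]

Answer: 2 4 5 6 5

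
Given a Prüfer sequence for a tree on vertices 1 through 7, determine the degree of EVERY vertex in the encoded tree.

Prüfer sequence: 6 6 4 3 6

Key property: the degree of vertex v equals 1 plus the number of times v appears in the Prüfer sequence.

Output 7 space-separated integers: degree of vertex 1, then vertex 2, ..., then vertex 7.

p_1 = 6: count[6] becomes 1
p_2 = 6: count[6] becomes 2
p_3 = 4: count[4] becomes 1
p_4 = 3: count[3] becomes 1
p_5 = 6: count[6] becomes 3
Degrees (1 + count): deg[1]=1+0=1, deg[2]=1+0=1, deg[3]=1+1=2, deg[4]=1+1=2, deg[5]=1+0=1, deg[6]=1+3=4, deg[7]=1+0=1

Answer: 1 1 2 2 1 4 1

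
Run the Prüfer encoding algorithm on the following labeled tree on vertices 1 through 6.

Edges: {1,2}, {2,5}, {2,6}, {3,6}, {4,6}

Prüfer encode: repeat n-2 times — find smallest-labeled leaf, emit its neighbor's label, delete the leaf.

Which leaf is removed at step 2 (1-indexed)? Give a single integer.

Step 1: current leaves = {1,3,4,5}. Remove leaf 1 (neighbor: 2).
Step 2: current leaves = {3,4,5}. Remove leaf 3 (neighbor: 6).

Answer: 3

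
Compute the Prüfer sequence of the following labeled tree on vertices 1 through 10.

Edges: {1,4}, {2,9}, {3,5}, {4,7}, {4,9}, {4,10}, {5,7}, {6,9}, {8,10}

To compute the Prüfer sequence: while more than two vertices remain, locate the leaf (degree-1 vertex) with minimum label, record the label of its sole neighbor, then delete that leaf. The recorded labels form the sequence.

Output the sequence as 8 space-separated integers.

Answer: 4 9 5 7 9 4 10 4

Derivation:
Step 1: leaves = {1,2,3,6,8}. Remove smallest leaf 1, emit neighbor 4.
Step 2: leaves = {2,3,6,8}. Remove smallest leaf 2, emit neighbor 9.
Step 3: leaves = {3,6,8}. Remove smallest leaf 3, emit neighbor 5.
Step 4: leaves = {5,6,8}. Remove smallest leaf 5, emit neighbor 7.
Step 5: leaves = {6,7,8}. Remove smallest leaf 6, emit neighbor 9.
Step 6: leaves = {7,8,9}. Remove smallest leaf 7, emit neighbor 4.
Step 7: leaves = {8,9}. Remove smallest leaf 8, emit neighbor 10.
Step 8: leaves = {9,10}. Remove smallest leaf 9, emit neighbor 4.
Done: 2 vertices remain (4, 10). Sequence = [4 9 5 7 9 4 10 4]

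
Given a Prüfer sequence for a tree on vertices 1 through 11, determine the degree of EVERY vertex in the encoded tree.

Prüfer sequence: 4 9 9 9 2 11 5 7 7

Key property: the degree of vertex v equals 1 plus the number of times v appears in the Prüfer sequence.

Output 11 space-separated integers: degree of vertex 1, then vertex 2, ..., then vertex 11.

p_1 = 4: count[4] becomes 1
p_2 = 9: count[9] becomes 1
p_3 = 9: count[9] becomes 2
p_4 = 9: count[9] becomes 3
p_5 = 2: count[2] becomes 1
p_6 = 11: count[11] becomes 1
p_7 = 5: count[5] becomes 1
p_8 = 7: count[7] becomes 1
p_9 = 7: count[7] becomes 2
Degrees (1 + count): deg[1]=1+0=1, deg[2]=1+1=2, deg[3]=1+0=1, deg[4]=1+1=2, deg[5]=1+1=2, deg[6]=1+0=1, deg[7]=1+2=3, deg[8]=1+0=1, deg[9]=1+3=4, deg[10]=1+0=1, deg[11]=1+1=2

Answer: 1 2 1 2 2 1 3 1 4 1 2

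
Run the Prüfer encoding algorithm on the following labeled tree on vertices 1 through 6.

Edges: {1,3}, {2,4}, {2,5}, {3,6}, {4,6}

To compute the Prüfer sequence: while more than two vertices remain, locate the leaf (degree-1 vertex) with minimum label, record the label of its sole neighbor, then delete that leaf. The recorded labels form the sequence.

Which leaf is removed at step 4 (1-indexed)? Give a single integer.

Answer: 2

Derivation:
Step 1: current leaves = {1,5}. Remove leaf 1 (neighbor: 3).
Step 2: current leaves = {3,5}. Remove leaf 3 (neighbor: 6).
Step 3: current leaves = {5,6}. Remove leaf 5 (neighbor: 2).
Step 4: current leaves = {2,6}. Remove leaf 2 (neighbor: 4).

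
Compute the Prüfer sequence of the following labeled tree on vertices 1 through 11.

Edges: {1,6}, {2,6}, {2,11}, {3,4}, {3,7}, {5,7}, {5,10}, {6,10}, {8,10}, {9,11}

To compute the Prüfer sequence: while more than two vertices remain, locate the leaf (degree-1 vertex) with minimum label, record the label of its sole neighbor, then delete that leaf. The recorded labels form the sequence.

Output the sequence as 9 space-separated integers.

Answer: 6 3 7 5 10 10 11 6 2

Derivation:
Step 1: leaves = {1,4,8,9}. Remove smallest leaf 1, emit neighbor 6.
Step 2: leaves = {4,8,9}. Remove smallest leaf 4, emit neighbor 3.
Step 3: leaves = {3,8,9}. Remove smallest leaf 3, emit neighbor 7.
Step 4: leaves = {7,8,9}. Remove smallest leaf 7, emit neighbor 5.
Step 5: leaves = {5,8,9}. Remove smallest leaf 5, emit neighbor 10.
Step 6: leaves = {8,9}. Remove smallest leaf 8, emit neighbor 10.
Step 7: leaves = {9,10}. Remove smallest leaf 9, emit neighbor 11.
Step 8: leaves = {10,11}. Remove smallest leaf 10, emit neighbor 6.
Step 9: leaves = {6,11}. Remove smallest leaf 6, emit neighbor 2.
Done: 2 vertices remain (2, 11). Sequence = [6 3 7 5 10 10 11 6 2]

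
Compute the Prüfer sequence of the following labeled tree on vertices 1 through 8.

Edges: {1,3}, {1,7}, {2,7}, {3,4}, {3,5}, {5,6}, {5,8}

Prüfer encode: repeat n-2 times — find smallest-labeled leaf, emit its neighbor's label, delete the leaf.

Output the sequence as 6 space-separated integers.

Step 1: leaves = {2,4,6,8}. Remove smallest leaf 2, emit neighbor 7.
Step 2: leaves = {4,6,7,8}. Remove smallest leaf 4, emit neighbor 3.
Step 3: leaves = {6,7,8}. Remove smallest leaf 6, emit neighbor 5.
Step 4: leaves = {7,8}. Remove smallest leaf 7, emit neighbor 1.
Step 5: leaves = {1,8}. Remove smallest leaf 1, emit neighbor 3.
Step 6: leaves = {3,8}. Remove smallest leaf 3, emit neighbor 5.
Done: 2 vertices remain (5, 8). Sequence = [7 3 5 1 3 5]

Answer: 7 3 5 1 3 5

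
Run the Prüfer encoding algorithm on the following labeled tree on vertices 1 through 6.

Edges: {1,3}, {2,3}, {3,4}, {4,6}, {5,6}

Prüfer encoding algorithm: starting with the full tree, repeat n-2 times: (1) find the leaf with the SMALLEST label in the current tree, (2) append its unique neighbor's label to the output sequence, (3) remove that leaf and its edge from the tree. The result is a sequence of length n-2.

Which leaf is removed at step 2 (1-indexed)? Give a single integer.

Answer: 2

Derivation:
Step 1: current leaves = {1,2,5}. Remove leaf 1 (neighbor: 3).
Step 2: current leaves = {2,5}. Remove leaf 2 (neighbor: 3).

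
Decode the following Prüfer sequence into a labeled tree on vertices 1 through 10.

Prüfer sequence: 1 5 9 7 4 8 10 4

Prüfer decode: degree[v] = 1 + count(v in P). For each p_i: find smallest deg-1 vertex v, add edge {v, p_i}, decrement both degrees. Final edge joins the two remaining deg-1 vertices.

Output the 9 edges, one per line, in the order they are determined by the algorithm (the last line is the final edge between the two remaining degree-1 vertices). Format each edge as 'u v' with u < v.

Initial degrees: {1:2, 2:1, 3:1, 4:3, 5:2, 6:1, 7:2, 8:2, 9:2, 10:2}
Step 1: smallest deg-1 vertex = 2, p_1 = 1. Add edge {1,2}. Now deg[2]=0, deg[1]=1.
Step 2: smallest deg-1 vertex = 1, p_2 = 5. Add edge {1,5}. Now deg[1]=0, deg[5]=1.
Step 3: smallest deg-1 vertex = 3, p_3 = 9. Add edge {3,9}. Now deg[3]=0, deg[9]=1.
Step 4: smallest deg-1 vertex = 5, p_4 = 7. Add edge {5,7}. Now deg[5]=0, deg[7]=1.
Step 5: smallest deg-1 vertex = 6, p_5 = 4. Add edge {4,6}. Now deg[6]=0, deg[4]=2.
Step 6: smallest deg-1 vertex = 7, p_6 = 8. Add edge {7,8}. Now deg[7]=0, deg[8]=1.
Step 7: smallest deg-1 vertex = 8, p_7 = 10. Add edge {8,10}. Now deg[8]=0, deg[10]=1.
Step 8: smallest deg-1 vertex = 9, p_8 = 4. Add edge {4,9}. Now deg[9]=0, deg[4]=1.
Final: two remaining deg-1 vertices are 4, 10. Add edge {4,10}.

Answer: 1 2
1 5
3 9
5 7
4 6
7 8
8 10
4 9
4 10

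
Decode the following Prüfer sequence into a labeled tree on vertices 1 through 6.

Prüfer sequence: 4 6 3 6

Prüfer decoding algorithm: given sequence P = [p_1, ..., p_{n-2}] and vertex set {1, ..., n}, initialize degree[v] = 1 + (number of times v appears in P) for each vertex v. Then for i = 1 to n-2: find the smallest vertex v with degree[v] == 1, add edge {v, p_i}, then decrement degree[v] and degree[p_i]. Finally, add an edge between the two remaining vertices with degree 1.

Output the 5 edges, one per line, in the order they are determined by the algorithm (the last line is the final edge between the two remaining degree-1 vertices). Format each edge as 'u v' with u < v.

Answer: 1 4
2 6
3 4
3 6
5 6

Derivation:
Initial degrees: {1:1, 2:1, 3:2, 4:2, 5:1, 6:3}
Step 1: smallest deg-1 vertex = 1, p_1 = 4. Add edge {1,4}. Now deg[1]=0, deg[4]=1.
Step 2: smallest deg-1 vertex = 2, p_2 = 6. Add edge {2,6}. Now deg[2]=0, deg[6]=2.
Step 3: smallest deg-1 vertex = 4, p_3 = 3. Add edge {3,4}. Now deg[4]=0, deg[3]=1.
Step 4: smallest deg-1 vertex = 3, p_4 = 6. Add edge {3,6}. Now deg[3]=0, deg[6]=1.
Final: two remaining deg-1 vertices are 5, 6. Add edge {5,6}.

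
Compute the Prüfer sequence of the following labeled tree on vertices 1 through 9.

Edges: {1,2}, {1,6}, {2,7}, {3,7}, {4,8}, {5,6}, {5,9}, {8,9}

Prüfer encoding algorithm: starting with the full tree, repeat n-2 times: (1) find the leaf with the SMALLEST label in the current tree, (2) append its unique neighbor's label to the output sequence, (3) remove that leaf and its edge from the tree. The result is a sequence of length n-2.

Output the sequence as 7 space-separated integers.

Answer: 7 8 2 1 6 5 9

Derivation:
Step 1: leaves = {3,4}. Remove smallest leaf 3, emit neighbor 7.
Step 2: leaves = {4,7}. Remove smallest leaf 4, emit neighbor 8.
Step 3: leaves = {7,8}. Remove smallest leaf 7, emit neighbor 2.
Step 4: leaves = {2,8}. Remove smallest leaf 2, emit neighbor 1.
Step 5: leaves = {1,8}. Remove smallest leaf 1, emit neighbor 6.
Step 6: leaves = {6,8}. Remove smallest leaf 6, emit neighbor 5.
Step 7: leaves = {5,8}. Remove smallest leaf 5, emit neighbor 9.
Done: 2 vertices remain (8, 9). Sequence = [7 8 2 1 6 5 9]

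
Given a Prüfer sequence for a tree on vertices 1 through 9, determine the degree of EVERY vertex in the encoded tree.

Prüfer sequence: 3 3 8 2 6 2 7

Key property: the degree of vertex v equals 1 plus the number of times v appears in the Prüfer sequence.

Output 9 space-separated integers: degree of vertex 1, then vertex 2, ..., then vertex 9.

Answer: 1 3 3 1 1 2 2 2 1

Derivation:
p_1 = 3: count[3] becomes 1
p_2 = 3: count[3] becomes 2
p_3 = 8: count[8] becomes 1
p_4 = 2: count[2] becomes 1
p_5 = 6: count[6] becomes 1
p_6 = 2: count[2] becomes 2
p_7 = 7: count[7] becomes 1
Degrees (1 + count): deg[1]=1+0=1, deg[2]=1+2=3, deg[3]=1+2=3, deg[4]=1+0=1, deg[5]=1+0=1, deg[6]=1+1=2, deg[7]=1+1=2, deg[8]=1+1=2, deg[9]=1+0=1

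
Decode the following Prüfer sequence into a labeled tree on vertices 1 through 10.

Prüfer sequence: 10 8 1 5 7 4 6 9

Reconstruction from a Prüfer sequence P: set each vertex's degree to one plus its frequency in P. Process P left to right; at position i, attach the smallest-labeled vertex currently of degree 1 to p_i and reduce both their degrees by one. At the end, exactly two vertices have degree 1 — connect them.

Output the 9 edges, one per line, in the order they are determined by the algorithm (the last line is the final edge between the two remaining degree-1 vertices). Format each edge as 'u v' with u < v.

Initial degrees: {1:2, 2:1, 3:1, 4:2, 5:2, 6:2, 7:2, 8:2, 9:2, 10:2}
Step 1: smallest deg-1 vertex = 2, p_1 = 10. Add edge {2,10}. Now deg[2]=0, deg[10]=1.
Step 2: smallest deg-1 vertex = 3, p_2 = 8. Add edge {3,8}. Now deg[3]=0, deg[8]=1.
Step 3: smallest deg-1 vertex = 8, p_3 = 1. Add edge {1,8}. Now deg[8]=0, deg[1]=1.
Step 4: smallest deg-1 vertex = 1, p_4 = 5. Add edge {1,5}. Now deg[1]=0, deg[5]=1.
Step 5: smallest deg-1 vertex = 5, p_5 = 7. Add edge {5,7}. Now deg[5]=0, deg[7]=1.
Step 6: smallest deg-1 vertex = 7, p_6 = 4. Add edge {4,7}. Now deg[7]=0, deg[4]=1.
Step 7: smallest deg-1 vertex = 4, p_7 = 6. Add edge {4,6}. Now deg[4]=0, deg[6]=1.
Step 8: smallest deg-1 vertex = 6, p_8 = 9. Add edge {6,9}. Now deg[6]=0, deg[9]=1.
Final: two remaining deg-1 vertices are 9, 10. Add edge {9,10}.

Answer: 2 10
3 8
1 8
1 5
5 7
4 7
4 6
6 9
9 10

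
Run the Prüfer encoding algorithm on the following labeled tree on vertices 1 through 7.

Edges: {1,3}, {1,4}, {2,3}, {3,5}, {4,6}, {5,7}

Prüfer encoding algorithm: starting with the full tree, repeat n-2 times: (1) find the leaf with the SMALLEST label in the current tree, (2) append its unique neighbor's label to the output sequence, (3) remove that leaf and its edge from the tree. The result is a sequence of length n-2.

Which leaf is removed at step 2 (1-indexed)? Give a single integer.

Answer: 6

Derivation:
Step 1: current leaves = {2,6,7}. Remove leaf 2 (neighbor: 3).
Step 2: current leaves = {6,7}. Remove leaf 6 (neighbor: 4).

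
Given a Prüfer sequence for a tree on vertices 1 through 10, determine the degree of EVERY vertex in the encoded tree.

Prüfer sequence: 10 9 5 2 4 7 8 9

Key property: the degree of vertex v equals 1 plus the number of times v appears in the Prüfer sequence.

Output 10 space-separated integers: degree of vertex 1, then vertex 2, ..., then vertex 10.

p_1 = 10: count[10] becomes 1
p_2 = 9: count[9] becomes 1
p_3 = 5: count[5] becomes 1
p_4 = 2: count[2] becomes 1
p_5 = 4: count[4] becomes 1
p_6 = 7: count[7] becomes 1
p_7 = 8: count[8] becomes 1
p_8 = 9: count[9] becomes 2
Degrees (1 + count): deg[1]=1+0=1, deg[2]=1+1=2, deg[3]=1+0=1, deg[4]=1+1=2, deg[5]=1+1=2, deg[6]=1+0=1, deg[7]=1+1=2, deg[8]=1+1=2, deg[9]=1+2=3, deg[10]=1+1=2

Answer: 1 2 1 2 2 1 2 2 3 2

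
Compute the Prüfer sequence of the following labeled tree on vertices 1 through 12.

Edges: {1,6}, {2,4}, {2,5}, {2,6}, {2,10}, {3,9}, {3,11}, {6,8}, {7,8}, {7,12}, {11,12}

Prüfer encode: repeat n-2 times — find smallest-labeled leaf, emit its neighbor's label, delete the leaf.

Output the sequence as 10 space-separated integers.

Step 1: leaves = {1,4,5,9,10}. Remove smallest leaf 1, emit neighbor 6.
Step 2: leaves = {4,5,9,10}. Remove smallest leaf 4, emit neighbor 2.
Step 3: leaves = {5,9,10}. Remove smallest leaf 5, emit neighbor 2.
Step 4: leaves = {9,10}. Remove smallest leaf 9, emit neighbor 3.
Step 5: leaves = {3,10}. Remove smallest leaf 3, emit neighbor 11.
Step 6: leaves = {10,11}. Remove smallest leaf 10, emit neighbor 2.
Step 7: leaves = {2,11}. Remove smallest leaf 2, emit neighbor 6.
Step 8: leaves = {6,11}. Remove smallest leaf 6, emit neighbor 8.
Step 9: leaves = {8,11}. Remove smallest leaf 8, emit neighbor 7.
Step 10: leaves = {7,11}. Remove smallest leaf 7, emit neighbor 12.
Done: 2 vertices remain (11, 12). Sequence = [6 2 2 3 11 2 6 8 7 12]

Answer: 6 2 2 3 11 2 6 8 7 12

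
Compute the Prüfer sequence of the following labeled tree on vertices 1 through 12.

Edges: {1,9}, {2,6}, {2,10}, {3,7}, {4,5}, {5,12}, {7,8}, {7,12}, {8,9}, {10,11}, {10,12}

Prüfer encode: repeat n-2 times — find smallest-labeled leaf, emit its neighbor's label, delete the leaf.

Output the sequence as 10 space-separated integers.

Answer: 9 7 5 12 2 10 8 7 12 10

Derivation:
Step 1: leaves = {1,3,4,6,11}. Remove smallest leaf 1, emit neighbor 9.
Step 2: leaves = {3,4,6,9,11}. Remove smallest leaf 3, emit neighbor 7.
Step 3: leaves = {4,6,9,11}. Remove smallest leaf 4, emit neighbor 5.
Step 4: leaves = {5,6,9,11}. Remove smallest leaf 5, emit neighbor 12.
Step 5: leaves = {6,9,11}. Remove smallest leaf 6, emit neighbor 2.
Step 6: leaves = {2,9,11}. Remove smallest leaf 2, emit neighbor 10.
Step 7: leaves = {9,11}. Remove smallest leaf 9, emit neighbor 8.
Step 8: leaves = {8,11}. Remove smallest leaf 8, emit neighbor 7.
Step 9: leaves = {7,11}. Remove smallest leaf 7, emit neighbor 12.
Step 10: leaves = {11,12}. Remove smallest leaf 11, emit neighbor 10.
Done: 2 vertices remain (10, 12). Sequence = [9 7 5 12 2 10 8 7 12 10]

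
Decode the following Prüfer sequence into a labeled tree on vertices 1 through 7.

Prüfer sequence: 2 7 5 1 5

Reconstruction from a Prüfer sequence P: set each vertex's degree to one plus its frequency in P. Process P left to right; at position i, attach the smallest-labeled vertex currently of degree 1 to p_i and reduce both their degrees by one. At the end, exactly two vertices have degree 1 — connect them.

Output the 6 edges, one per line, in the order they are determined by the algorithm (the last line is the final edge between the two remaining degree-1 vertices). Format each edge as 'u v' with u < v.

Answer: 2 3
2 7
4 5
1 6
1 5
5 7

Derivation:
Initial degrees: {1:2, 2:2, 3:1, 4:1, 5:3, 6:1, 7:2}
Step 1: smallest deg-1 vertex = 3, p_1 = 2. Add edge {2,3}. Now deg[3]=0, deg[2]=1.
Step 2: smallest deg-1 vertex = 2, p_2 = 7. Add edge {2,7}. Now deg[2]=0, deg[7]=1.
Step 3: smallest deg-1 vertex = 4, p_3 = 5. Add edge {4,5}. Now deg[4]=0, deg[5]=2.
Step 4: smallest deg-1 vertex = 6, p_4 = 1. Add edge {1,6}. Now deg[6]=0, deg[1]=1.
Step 5: smallest deg-1 vertex = 1, p_5 = 5. Add edge {1,5}. Now deg[1]=0, deg[5]=1.
Final: two remaining deg-1 vertices are 5, 7. Add edge {5,7}.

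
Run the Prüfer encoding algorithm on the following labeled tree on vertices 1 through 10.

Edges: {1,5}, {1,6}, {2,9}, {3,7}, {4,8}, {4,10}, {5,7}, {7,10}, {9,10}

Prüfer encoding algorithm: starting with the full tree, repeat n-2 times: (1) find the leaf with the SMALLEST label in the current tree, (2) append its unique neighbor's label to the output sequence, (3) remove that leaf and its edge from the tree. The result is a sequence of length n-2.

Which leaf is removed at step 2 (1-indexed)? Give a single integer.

Answer: 3

Derivation:
Step 1: current leaves = {2,3,6,8}. Remove leaf 2 (neighbor: 9).
Step 2: current leaves = {3,6,8,9}. Remove leaf 3 (neighbor: 7).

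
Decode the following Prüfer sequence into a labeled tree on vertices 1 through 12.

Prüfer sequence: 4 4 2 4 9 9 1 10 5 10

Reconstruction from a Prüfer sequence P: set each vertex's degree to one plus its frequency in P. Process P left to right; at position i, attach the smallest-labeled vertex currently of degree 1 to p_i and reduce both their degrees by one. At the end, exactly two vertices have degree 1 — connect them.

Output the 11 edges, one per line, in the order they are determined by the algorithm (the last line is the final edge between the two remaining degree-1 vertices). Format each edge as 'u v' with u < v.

Initial degrees: {1:2, 2:2, 3:1, 4:4, 5:2, 6:1, 7:1, 8:1, 9:3, 10:3, 11:1, 12:1}
Step 1: smallest deg-1 vertex = 3, p_1 = 4. Add edge {3,4}. Now deg[3]=0, deg[4]=3.
Step 2: smallest deg-1 vertex = 6, p_2 = 4. Add edge {4,6}. Now deg[6]=0, deg[4]=2.
Step 3: smallest deg-1 vertex = 7, p_3 = 2. Add edge {2,7}. Now deg[7]=0, deg[2]=1.
Step 4: smallest deg-1 vertex = 2, p_4 = 4. Add edge {2,4}. Now deg[2]=0, deg[4]=1.
Step 5: smallest deg-1 vertex = 4, p_5 = 9. Add edge {4,9}. Now deg[4]=0, deg[9]=2.
Step 6: smallest deg-1 vertex = 8, p_6 = 9. Add edge {8,9}. Now deg[8]=0, deg[9]=1.
Step 7: smallest deg-1 vertex = 9, p_7 = 1. Add edge {1,9}. Now deg[9]=0, deg[1]=1.
Step 8: smallest deg-1 vertex = 1, p_8 = 10. Add edge {1,10}. Now deg[1]=0, deg[10]=2.
Step 9: smallest deg-1 vertex = 11, p_9 = 5. Add edge {5,11}. Now deg[11]=0, deg[5]=1.
Step 10: smallest deg-1 vertex = 5, p_10 = 10. Add edge {5,10}. Now deg[5]=0, deg[10]=1.
Final: two remaining deg-1 vertices are 10, 12. Add edge {10,12}.

Answer: 3 4
4 6
2 7
2 4
4 9
8 9
1 9
1 10
5 11
5 10
10 12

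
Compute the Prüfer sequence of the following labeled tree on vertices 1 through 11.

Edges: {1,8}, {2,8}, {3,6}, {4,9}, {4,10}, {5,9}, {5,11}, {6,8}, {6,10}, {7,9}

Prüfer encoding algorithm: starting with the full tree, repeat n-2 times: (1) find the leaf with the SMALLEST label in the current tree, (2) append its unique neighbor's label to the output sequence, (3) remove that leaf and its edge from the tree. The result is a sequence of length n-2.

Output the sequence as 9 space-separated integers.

Step 1: leaves = {1,2,3,7,11}. Remove smallest leaf 1, emit neighbor 8.
Step 2: leaves = {2,3,7,11}. Remove smallest leaf 2, emit neighbor 8.
Step 3: leaves = {3,7,8,11}. Remove smallest leaf 3, emit neighbor 6.
Step 4: leaves = {7,8,11}. Remove smallest leaf 7, emit neighbor 9.
Step 5: leaves = {8,11}. Remove smallest leaf 8, emit neighbor 6.
Step 6: leaves = {6,11}. Remove smallest leaf 6, emit neighbor 10.
Step 7: leaves = {10,11}. Remove smallest leaf 10, emit neighbor 4.
Step 8: leaves = {4,11}. Remove smallest leaf 4, emit neighbor 9.
Step 9: leaves = {9,11}. Remove smallest leaf 9, emit neighbor 5.
Done: 2 vertices remain (5, 11). Sequence = [8 8 6 9 6 10 4 9 5]

Answer: 8 8 6 9 6 10 4 9 5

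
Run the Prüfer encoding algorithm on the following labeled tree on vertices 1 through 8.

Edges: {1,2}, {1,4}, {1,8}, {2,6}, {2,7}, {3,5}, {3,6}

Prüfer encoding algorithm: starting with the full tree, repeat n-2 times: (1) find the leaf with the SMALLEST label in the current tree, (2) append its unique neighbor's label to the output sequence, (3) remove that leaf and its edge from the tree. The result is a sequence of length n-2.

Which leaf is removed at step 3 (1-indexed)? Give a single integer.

Step 1: current leaves = {4,5,7,8}. Remove leaf 4 (neighbor: 1).
Step 2: current leaves = {5,7,8}. Remove leaf 5 (neighbor: 3).
Step 3: current leaves = {3,7,8}. Remove leaf 3 (neighbor: 6).

Answer: 3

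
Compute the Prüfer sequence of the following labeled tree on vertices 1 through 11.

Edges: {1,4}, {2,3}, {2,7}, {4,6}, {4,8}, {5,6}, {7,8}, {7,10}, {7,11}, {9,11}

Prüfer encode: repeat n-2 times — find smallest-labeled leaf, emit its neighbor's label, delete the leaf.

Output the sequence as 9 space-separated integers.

Answer: 4 2 7 6 4 8 7 11 7

Derivation:
Step 1: leaves = {1,3,5,9,10}. Remove smallest leaf 1, emit neighbor 4.
Step 2: leaves = {3,5,9,10}. Remove smallest leaf 3, emit neighbor 2.
Step 3: leaves = {2,5,9,10}. Remove smallest leaf 2, emit neighbor 7.
Step 4: leaves = {5,9,10}. Remove smallest leaf 5, emit neighbor 6.
Step 5: leaves = {6,9,10}. Remove smallest leaf 6, emit neighbor 4.
Step 6: leaves = {4,9,10}. Remove smallest leaf 4, emit neighbor 8.
Step 7: leaves = {8,9,10}. Remove smallest leaf 8, emit neighbor 7.
Step 8: leaves = {9,10}. Remove smallest leaf 9, emit neighbor 11.
Step 9: leaves = {10,11}. Remove smallest leaf 10, emit neighbor 7.
Done: 2 vertices remain (7, 11). Sequence = [4 2 7 6 4 8 7 11 7]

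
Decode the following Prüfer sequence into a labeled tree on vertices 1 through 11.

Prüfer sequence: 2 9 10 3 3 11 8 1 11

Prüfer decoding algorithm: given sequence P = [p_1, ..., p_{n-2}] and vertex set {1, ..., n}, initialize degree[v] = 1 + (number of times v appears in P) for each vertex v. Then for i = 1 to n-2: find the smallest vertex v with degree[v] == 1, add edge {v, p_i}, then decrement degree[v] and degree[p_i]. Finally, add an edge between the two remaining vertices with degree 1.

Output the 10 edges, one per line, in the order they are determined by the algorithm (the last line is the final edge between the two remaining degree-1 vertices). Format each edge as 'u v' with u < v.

Answer: 2 4
2 9
5 10
3 6
3 7
3 11
8 9
1 8
1 11
10 11

Derivation:
Initial degrees: {1:2, 2:2, 3:3, 4:1, 5:1, 6:1, 7:1, 8:2, 9:2, 10:2, 11:3}
Step 1: smallest deg-1 vertex = 4, p_1 = 2. Add edge {2,4}. Now deg[4]=0, deg[2]=1.
Step 2: smallest deg-1 vertex = 2, p_2 = 9. Add edge {2,9}. Now deg[2]=0, deg[9]=1.
Step 3: smallest deg-1 vertex = 5, p_3 = 10. Add edge {5,10}. Now deg[5]=0, deg[10]=1.
Step 4: smallest deg-1 vertex = 6, p_4 = 3. Add edge {3,6}. Now deg[6]=0, deg[3]=2.
Step 5: smallest deg-1 vertex = 7, p_5 = 3. Add edge {3,7}. Now deg[7]=0, deg[3]=1.
Step 6: smallest deg-1 vertex = 3, p_6 = 11. Add edge {3,11}. Now deg[3]=0, deg[11]=2.
Step 7: smallest deg-1 vertex = 9, p_7 = 8. Add edge {8,9}. Now deg[9]=0, deg[8]=1.
Step 8: smallest deg-1 vertex = 8, p_8 = 1. Add edge {1,8}. Now deg[8]=0, deg[1]=1.
Step 9: smallest deg-1 vertex = 1, p_9 = 11. Add edge {1,11}. Now deg[1]=0, deg[11]=1.
Final: two remaining deg-1 vertices are 10, 11. Add edge {10,11}.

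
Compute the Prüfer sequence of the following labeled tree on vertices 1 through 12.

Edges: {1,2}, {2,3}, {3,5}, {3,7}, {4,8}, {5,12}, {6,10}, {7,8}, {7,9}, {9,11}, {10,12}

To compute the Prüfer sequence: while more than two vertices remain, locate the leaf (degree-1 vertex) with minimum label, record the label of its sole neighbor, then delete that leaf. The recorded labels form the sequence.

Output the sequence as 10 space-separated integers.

Answer: 2 3 8 10 7 12 9 7 3 5

Derivation:
Step 1: leaves = {1,4,6,11}. Remove smallest leaf 1, emit neighbor 2.
Step 2: leaves = {2,4,6,11}. Remove smallest leaf 2, emit neighbor 3.
Step 3: leaves = {4,6,11}. Remove smallest leaf 4, emit neighbor 8.
Step 4: leaves = {6,8,11}. Remove smallest leaf 6, emit neighbor 10.
Step 5: leaves = {8,10,11}. Remove smallest leaf 8, emit neighbor 7.
Step 6: leaves = {10,11}. Remove smallest leaf 10, emit neighbor 12.
Step 7: leaves = {11,12}. Remove smallest leaf 11, emit neighbor 9.
Step 8: leaves = {9,12}. Remove smallest leaf 9, emit neighbor 7.
Step 9: leaves = {7,12}. Remove smallest leaf 7, emit neighbor 3.
Step 10: leaves = {3,12}. Remove smallest leaf 3, emit neighbor 5.
Done: 2 vertices remain (5, 12). Sequence = [2 3 8 10 7 12 9 7 3 5]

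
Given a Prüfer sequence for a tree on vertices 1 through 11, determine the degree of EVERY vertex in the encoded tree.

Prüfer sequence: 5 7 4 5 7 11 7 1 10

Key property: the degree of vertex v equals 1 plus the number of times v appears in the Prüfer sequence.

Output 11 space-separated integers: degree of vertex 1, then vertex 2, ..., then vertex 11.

Answer: 2 1 1 2 3 1 4 1 1 2 2

Derivation:
p_1 = 5: count[5] becomes 1
p_2 = 7: count[7] becomes 1
p_3 = 4: count[4] becomes 1
p_4 = 5: count[5] becomes 2
p_5 = 7: count[7] becomes 2
p_6 = 11: count[11] becomes 1
p_7 = 7: count[7] becomes 3
p_8 = 1: count[1] becomes 1
p_9 = 10: count[10] becomes 1
Degrees (1 + count): deg[1]=1+1=2, deg[2]=1+0=1, deg[3]=1+0=1, deg[4]=1+1=2, deg[5]=1+2=3, deg[6]=1+0=1, deg[7]=1+3=4, deg[8]=1+0=1, deg[9]=1+0=1, deg[10]=1+1=2, deg[11]=1+1=2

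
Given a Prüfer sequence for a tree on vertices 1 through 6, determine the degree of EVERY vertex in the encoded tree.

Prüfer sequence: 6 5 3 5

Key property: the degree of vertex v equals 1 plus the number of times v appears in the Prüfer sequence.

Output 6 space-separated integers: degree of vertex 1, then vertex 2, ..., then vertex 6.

p_1 = 6: count[6] becomes 1
p_2 = 5: count[5] becomes 1
p_3 = 3: count[3] becomes 1
p_4 = 5: count[5] becomes 2
Degrees (1 + count): deg[1]=1+0=1, deg[2]=1+0=1, deg[3]=1+1=2, deg[4]=1+0=1, deg[5]=1+2=3, deg[6]=1+1=2

Answer: 1 1 2 1 3 2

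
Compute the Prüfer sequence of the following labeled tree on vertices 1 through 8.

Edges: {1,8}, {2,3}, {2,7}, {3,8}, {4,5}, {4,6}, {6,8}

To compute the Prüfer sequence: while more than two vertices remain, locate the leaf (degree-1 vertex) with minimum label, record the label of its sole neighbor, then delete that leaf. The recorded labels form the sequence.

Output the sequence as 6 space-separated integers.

Step 1: leaves = {1,5,7}. Remove smallest leaf 1, emit neighbor 8.
Step 2: leaves = {5,7}. Remove smallest leaf 5, emit neighbor 4.
Step 3: leaves = {4,7}. Remove smallest leaf 4, emit neighbor 6.
Step 4: leaves = {6,7}. Remove smallest leaf 6, emit neighbor 8.
Step 5: leaves = {7,8}. Remove smallest leaf 7, emit neighbor 2.
Step 6: leaves = {2,8}. Remove smallest leaf 2, emit neighbor 3.
Done: 2 vertices remain (3, 8). Sequence = [8 4 6 8 2 3]

Answer: 8 4 6 8 2 3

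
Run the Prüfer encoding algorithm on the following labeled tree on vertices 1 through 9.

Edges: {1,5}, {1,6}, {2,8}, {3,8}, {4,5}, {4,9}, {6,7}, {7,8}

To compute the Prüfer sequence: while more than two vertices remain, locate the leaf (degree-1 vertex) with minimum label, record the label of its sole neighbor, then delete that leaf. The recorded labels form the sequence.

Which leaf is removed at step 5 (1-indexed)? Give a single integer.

Answer: 6

Derivation:
Step 1: current leaves = {2,3,9}. Remove leaf 2 (neighbor: 8).
Step 2: current leaves = {3,9}. Remove leaf 3 (neighbor: 8).
Step 3: current leaves = {8,9}. Remove leaf 8 (neighbor: 7).
Step 4: current leaves = {7,9}. Remove leaf 7 (neighbor: 6).
Step 5: current leaves = {6,9}. Remove leaf 6 (neighbor: 1).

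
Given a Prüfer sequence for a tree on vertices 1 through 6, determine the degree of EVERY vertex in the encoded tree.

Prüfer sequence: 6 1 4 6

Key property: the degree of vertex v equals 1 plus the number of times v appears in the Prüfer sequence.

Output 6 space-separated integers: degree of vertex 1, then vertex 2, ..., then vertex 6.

Answer: 2 1 1 2 1 3

Derivation:
p_1 = 6: count[6] becomes 1
p_2 = 1: count[1] becomes 1
p_3 = 4: count[4] becomes 1
p_4 = 6: count[6] becomes 2
Degrees (1 + count): deg[1]=1+1=2, deg[2]=1+0=1, deg[3]=1+0=1, deg[4]=1+1=2, deg[5]=1+0=1, deg[6]=1+2=3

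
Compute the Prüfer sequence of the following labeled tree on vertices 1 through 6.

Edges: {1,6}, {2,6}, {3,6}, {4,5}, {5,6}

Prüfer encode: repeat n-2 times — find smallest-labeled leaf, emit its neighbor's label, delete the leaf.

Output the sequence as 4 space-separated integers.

Step 1: leaves = {1,2,3,4}. Remove smallest leaf 1, emit neighbor 6.
Step 2: leaves = {2,3,4}. Remove smallest leaf 2, emit neighbor 6.
Step 3: leaves = {3,4}. Remove smallest leaf 3, emit neighbor 6.
Step 4: leaves = {4,6}. Remove smallest leaf 4, emit neighbor 5.
Done: 2 vertices remain (5, 6). Sequence = [6 6 6 5]

Answer: 6 6 6 5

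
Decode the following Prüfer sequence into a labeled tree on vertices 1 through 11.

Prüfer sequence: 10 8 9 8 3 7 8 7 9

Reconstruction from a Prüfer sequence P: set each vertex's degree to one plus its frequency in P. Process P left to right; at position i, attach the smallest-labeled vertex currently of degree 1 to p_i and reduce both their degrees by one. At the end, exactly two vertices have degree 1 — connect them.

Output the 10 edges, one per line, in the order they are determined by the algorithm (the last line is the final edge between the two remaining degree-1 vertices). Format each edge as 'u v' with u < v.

Answer: 1 10
2 8
4 9
5 8
3 6
3 7
8 10
7 8
7 9
9 11

Derivation:
Initial degrees: {1:1, 2:1, 3:2, 4:1, 5:1, 6:1, 7:3, 8:4, 9:3, 10:2, 11:1}
Step 1: smallest deg-1 vertex = 1, p_1 = 10. Add edge {1,10}. Now deg[1]=0, deg[10]=1.
Step 2: smallest deg-1 vertex = 2, p_2 = 8. Add edge {2,8}. Now deg[2]=0, deg[8]=3.
Step 3: smallest deg-1 vertex = 4, p_3 = 9. Add edge {4,9}. Now deg[4]=0, deg[9]=2.
Step 4: smallest deg-1 vertex = 5, p_4 = 8. Add edge {5,8}. Now deg[5]=0, deg[8]=2.
Step 5: smallest deg-1 vertex = 6, p_5 = 3. Add edge {3,6}. Now deg[6]=0, deg[3]=1.
Step 6: smallest deg-1 vertex = 3, p_6 = 7. Add edge {3,7}. Now deg[3]=0, deg[7]=2.
Step 7: smallest deg-1 vertex = 10, p_7 = 8. Add edge {8,10}. Now deg[10]=0, deg[8]=1.
Step 8: smallest deg-1 vertex = 8, p_8 = 7. Add edge {7,8}. Now deg[8]=0, deg[7]=1.
Step 9: smallest deg-1 vertex = 7, p_9 = 9. Add edge {7,9}. Now deg[7]=0, deg[9]=1.
Final: two remaining deg-1 vertices are 9, 11. Add edge {9,11}.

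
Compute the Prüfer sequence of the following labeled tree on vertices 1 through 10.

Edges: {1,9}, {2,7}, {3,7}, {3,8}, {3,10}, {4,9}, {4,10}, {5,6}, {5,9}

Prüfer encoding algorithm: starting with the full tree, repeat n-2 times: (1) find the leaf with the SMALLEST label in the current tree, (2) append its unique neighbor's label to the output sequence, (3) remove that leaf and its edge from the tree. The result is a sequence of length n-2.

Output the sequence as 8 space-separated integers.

Step 1: leaves = {1,2,6,8}. Remove smallest leaf 1, emit neighbor 9.
Step 2: leaves = {2,6,8}. Remove smallest leaf 2, emit neighbor 7.
Step 3: leaves = {6,7,8}. Remove smallest leaf 6, emit neighbor 5.
Step 4: leaves = {5,7,8}. Remove smallest leaf 5, emit neighbor 9.
Step 5: leaves = {7,8,9}. Remove smallest leaf 7, emit neighbor 3.
Step 6: leaves = {8,9}. Remove smallest leaf 8, emit neighbor 3.
Step 7: leaves = {3,9}. Remove smallest leaf 3, emit neighbor 10.
Step 8: leaves = {9,10}. Remove smallest leaf 9, emit neighbor 4.
Done: 2 vertices remain (4, 10). Sequence = [9 7 5 9 3 3 10 4]

Answer: 9 7 5 9 3 3 10 4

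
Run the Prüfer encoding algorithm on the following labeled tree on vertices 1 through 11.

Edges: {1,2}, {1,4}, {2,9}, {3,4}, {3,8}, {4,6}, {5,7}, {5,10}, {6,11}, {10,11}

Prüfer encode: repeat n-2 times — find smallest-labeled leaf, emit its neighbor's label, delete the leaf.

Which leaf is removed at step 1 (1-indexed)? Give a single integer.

Answer: 7

Derivation:
Step 1: current leaves = {7,8,9}. Remove leaf 7 (neighbor: 5).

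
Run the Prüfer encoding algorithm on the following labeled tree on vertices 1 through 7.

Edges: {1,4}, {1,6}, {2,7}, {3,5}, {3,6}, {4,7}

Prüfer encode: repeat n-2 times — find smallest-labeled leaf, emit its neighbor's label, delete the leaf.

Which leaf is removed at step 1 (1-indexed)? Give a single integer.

Step 1: current leaves = {2,5}. Remove leaf 2 (neighbor: 7).

Answer: 2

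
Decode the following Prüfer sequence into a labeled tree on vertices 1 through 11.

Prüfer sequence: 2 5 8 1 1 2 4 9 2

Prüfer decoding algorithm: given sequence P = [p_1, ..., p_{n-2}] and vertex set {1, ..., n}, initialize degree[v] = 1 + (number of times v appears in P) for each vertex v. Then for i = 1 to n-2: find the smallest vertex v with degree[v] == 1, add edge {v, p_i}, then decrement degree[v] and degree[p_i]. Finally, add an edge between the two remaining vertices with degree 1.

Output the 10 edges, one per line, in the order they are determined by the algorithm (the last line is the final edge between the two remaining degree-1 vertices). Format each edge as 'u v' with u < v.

Answer: 2 3
5 6
5 8
1 7
1 8
1 2
4 10
4 9
2 9
2 11

Derivation:
Initial degrees: {1:3, 2:4, 3:1, 4:2, 5:2, 6:1, 7:1, 8:2, 9:2, 10:1, 11:1}
Step 1: smallest deg-1 vertex = 3, p_1 = 2. Add edge {2,3}. Now deg[3]=0, deg[2]=3.
Step 2: smallest deg-1 vertex = 6, p_2 = 5. Add edge {5,6}. Now deg[6]=0, deg[5]=1.
Step 3: smallest deg-1 vertex = 5, p_3 = 8. Add edge {5,8}. Now deg[5]=0, deg[8]=1.
Step 4: smallest deg-1 vertex = 7, p_4 = 1. Add edge {1,7}. Now deg[7]=0, deg[1]=2.
Step 5: smallest deg-1 vertex = 8, p_5 = 1. Add edge {1,8}. Now deg[8]=0, deg[1]=1.
Step 6: smallest deg-1 vertex = 1, p_6 = 2. Add edge {1,2}. Now deg[1]=0, deg[2]=2.
Step 7: smallest deg-1 vertex = 10, p_7 = 4. Add edge {4,10}. Now deg[10]=0, deg[4]=1.
Step 8: smallest deg-1 vertex = 4, p_8 = 9. Add edge {4,9}. Now deg[4]=0, deg[9]=1.
Step 9: smallest deg-1 vertex = 9, p_9 = 2. Add edge {2,9}. Now deg[9]=0, deg[2]=1.
Final: two remaining deg-1 vertices are 2, 11. Add edge {2,11}.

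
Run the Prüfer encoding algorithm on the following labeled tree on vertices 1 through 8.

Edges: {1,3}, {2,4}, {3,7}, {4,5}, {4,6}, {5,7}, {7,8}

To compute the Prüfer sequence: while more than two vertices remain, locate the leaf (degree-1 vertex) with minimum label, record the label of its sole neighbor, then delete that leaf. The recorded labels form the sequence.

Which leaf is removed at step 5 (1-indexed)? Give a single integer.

Answer: 4

Derivation:
Step 1: current leaves = {1,2,6,8}. Remove leaf 1 (neighbor: 3).
Step 2: current leaves = {2,3,6,8}. Remove leaf 2 (neighbor: 4).
Step 3: current leaves = {3,6,8}. Remove leaf 3 (neighbor: 7).
Step 4: current leaves = {6,8}. Remove leaf 6 (neighbor: 4).
Step 5: current leaves = {4,8}. Remove leaf 4 (neighbor: 5).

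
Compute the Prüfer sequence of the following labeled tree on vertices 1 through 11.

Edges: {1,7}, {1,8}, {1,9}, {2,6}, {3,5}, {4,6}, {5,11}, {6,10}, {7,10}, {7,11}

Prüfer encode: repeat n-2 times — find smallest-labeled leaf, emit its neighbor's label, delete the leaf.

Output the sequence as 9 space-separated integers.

Step 1: leaves = {2,3,4,8,9}. Remove smallest leaf 2, emit neighbor 6.
Step 2: leaves = {3,4,8,9}. Remove smallest leaf 3, emit neighbor 5.
Step 3: leaves = {4,5,8,9}. Remove smallest leaf 4, emit neighbor 6.
Step 4: leaves = {5,6,8,9}. Remove smallest leaf 5, emit neighbor 11.
Step 5: leaves = {6,8,9,11}. Remove smallest leaf 6, emit neighbor 10.
Step 6: leaves = {8,9,10,11}. Remove smallest leaf 8, emit neighbor 1.
Step 7: leaves = {9,10,11}. Remove smallest leaf 9, emit neighbor 1.
Step 8: leaves = {1,10,11}. Remove smallest leaf 1, emit neighbor 7.
Step 9: leaves = {10,11}. Remove smallest leaf 10, emit neighbor 7.
Done: 2 vertices remain (7, 11). Sequence = [6 5 6 11 10 1 1 7 7]

Answer: 6 5 6 11 10 1 1 7 7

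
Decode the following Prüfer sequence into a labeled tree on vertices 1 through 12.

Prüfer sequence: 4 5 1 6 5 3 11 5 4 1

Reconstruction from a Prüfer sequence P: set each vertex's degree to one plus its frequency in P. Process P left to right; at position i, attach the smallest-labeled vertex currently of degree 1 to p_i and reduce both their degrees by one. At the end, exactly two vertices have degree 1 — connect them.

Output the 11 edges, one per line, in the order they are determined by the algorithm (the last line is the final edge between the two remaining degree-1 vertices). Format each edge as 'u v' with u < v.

Initial degrees: {1:3, 2:1, 3:2, 4:3, 5:4, 6:2, 7:1, 8:1, 9:1, 10:1, 11:2, 12:1}
Step 1: smallest deg-1 vertex = 2, p_1 = 4. Add edge {2,4}. Now deg[2]=0, deg[4]=2.
Step 2: smallest deg-1 vertex = 7, p_2 = 5. Add edge {5,7}. Now deg[7]=0, deg[5]=3.
Step 3: smallest deg-1 vertex = 8, p_3 = 1. Add edge {1,8}. Now deg[8]=0, deg[1]=2.
Step 4: smallest deg-1 vertex = 9, p_4 = 6. Add edge {6,9}. Now deg[9]=0, deg[6]=1.
Step 5: smallest deg-1 vertex = 6, p_5 = 5. Add edge {5,6}. Now deg[6]=0, deg[5]=2.
Step 6: smallest deg-1 vertex = 10, p_6 = 3. Add edge {3,10}. Now deg[10]=0, deg[3]=1.
Step 7: smallest deg-1 vertex = 3, p_7 = 11. Add edge {3,11}. Now deg[3]=0, deg[11]=1.
Step 8: smallest deg-1 vertex = 11, p_8 = 5. Add edge {5,11}. Now deg[11]=0, deg[5]=1.
Step 9: smallest deg-1 vertex = 5, p_9 = 4. Add edge {4,5}. Now deg[5]=0, deg[4]=1.
Step 10: smallest deg-1 vertex = 4, p_10 = 1. Add edge {1,4}. Now deg[4]=0, deg[1]=1.
Final: two remaining deg-1 vertices are 1, 12. Add edge {1,12}.

Answer: 2 4
5 7
1 8
6 9
5 6
3 10
3 11
5 11
4 5
1 4
1 12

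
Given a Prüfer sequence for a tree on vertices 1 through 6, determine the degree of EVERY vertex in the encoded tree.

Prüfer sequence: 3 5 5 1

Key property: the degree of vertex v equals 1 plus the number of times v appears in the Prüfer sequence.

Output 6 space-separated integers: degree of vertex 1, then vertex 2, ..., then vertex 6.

Answer: 2 1 2 1 3 1

Derivation:
p_1 = 3: count[3] becomes 1
p_2 = 5: count[5] becomes 1
p_3 = 5: count[5] becomes 2
p_4 = 1: count[1] becomes 1
Degrees (1 + count): deg[1]=1+1=2, deg[2]=1+0=1, deg[3]=1+1=2, deg[4]=1+0=1, deg[5]=1+2=3, deg[6]=1+0=1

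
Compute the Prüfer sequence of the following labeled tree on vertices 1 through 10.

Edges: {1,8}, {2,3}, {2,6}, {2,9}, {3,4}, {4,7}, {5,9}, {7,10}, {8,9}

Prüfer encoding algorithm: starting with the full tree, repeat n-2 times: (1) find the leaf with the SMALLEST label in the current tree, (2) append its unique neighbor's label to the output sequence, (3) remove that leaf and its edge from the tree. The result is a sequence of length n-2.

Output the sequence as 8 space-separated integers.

Step 1: leaves = {1,5,6,10}. Remove smallest leaf 1, emit neighbor 8.
Step 2: leaves = {5,6,8,10}. Remove smallest leaf 5, emit neighbor 9.
Step 3: leaves = {6,8,10}. Remove smallest leaf 6, emit neighbor 2.
Step 4: leaves = {8,10}. Remove smallest leaf 8, emit neighbor 9.
Step 5: leaves = {9,10}. Remove smallest leaf 9, emit neighbor 2.
Step 6: leaves = {2,10}. Remove smallest leaf 2, emit neighbor 3.
Step 7: leaves = {3,10}. Remove smallest leaf 3, emit neighbor 4.
Step 8: leaves = {4,10}. Remove smallest leaf 4, emit neighbor 7.
Done: 2 vertices remain (7, 10). Sequence = [8 9 2 9 2 3 4 7]

Answer: 8 9 2 9 2 3 4 7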